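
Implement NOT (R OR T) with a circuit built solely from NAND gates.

(((R NAND R) NAND (T NAND T)) NAND ((R NAND R) NAND (T NAND T)))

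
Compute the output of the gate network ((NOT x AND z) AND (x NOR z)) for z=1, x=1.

Substituting: ((NOT 1 AND 1) AND (1 NOR 1))
= 0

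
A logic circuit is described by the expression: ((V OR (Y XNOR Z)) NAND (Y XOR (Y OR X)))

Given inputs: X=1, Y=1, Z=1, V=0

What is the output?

Substituting: ((0 OR (1 XNOR 1)) NAND (1 XOR (1 OR 1)))
= 1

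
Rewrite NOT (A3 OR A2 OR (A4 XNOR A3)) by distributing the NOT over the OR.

NOT A3 AND NOT A2 AND NOT (A4 XNOR A3)
De Morgan's: NOT(OR of terms) = AND of negations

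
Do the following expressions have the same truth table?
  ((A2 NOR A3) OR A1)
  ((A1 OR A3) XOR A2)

No. Counterexample: with A3=0, A1=0, A2=0, Expression 1 = 1 but Expression 2 = 0.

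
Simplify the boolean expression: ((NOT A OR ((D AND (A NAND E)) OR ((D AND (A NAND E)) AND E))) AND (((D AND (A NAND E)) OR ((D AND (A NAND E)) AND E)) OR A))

By distribution ((E OR v) AND (E OR NOT v) = E) then absorption (E OR (E AND v) = E):
= (D AND (A NAND E))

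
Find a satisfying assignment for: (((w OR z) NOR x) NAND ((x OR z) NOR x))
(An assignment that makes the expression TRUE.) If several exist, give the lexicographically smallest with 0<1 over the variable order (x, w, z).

x=0, w=0, z=1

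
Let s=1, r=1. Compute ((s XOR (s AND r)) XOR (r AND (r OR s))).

Substituting: ((1 XOR (1 AND 1)) XOR (1 AND (1 OR 1)))
= 1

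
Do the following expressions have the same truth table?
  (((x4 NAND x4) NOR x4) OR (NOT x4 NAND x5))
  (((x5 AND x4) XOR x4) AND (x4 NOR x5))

No. Counterexample: with x4=0, x5=0, Expression 1 = 1 but Expression 2 = 0.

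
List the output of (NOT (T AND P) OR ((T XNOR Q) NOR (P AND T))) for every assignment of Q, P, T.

Q | P | T | Output
------------------
0 | 0 | 0 | 1
0 | 0 | 1 | 1
0 | 1 | 0 | 1
0 | 1 | 1 | 0
1 | 0 | 0 | 1
1 | 0 | 1 | 1
1 | 1 | 0 | 1
1 | 1 | 1 | 0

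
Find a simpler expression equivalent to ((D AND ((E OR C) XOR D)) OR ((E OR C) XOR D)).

By absorption (E OR (E AND v) = E):
= ((E OR C) XOR D)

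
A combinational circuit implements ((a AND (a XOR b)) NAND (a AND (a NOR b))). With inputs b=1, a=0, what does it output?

Substituting: ((0 AND (0 XOR 1)) NAND (0 AND (0 NOR 1)))
= 1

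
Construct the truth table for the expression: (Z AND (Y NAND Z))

Z | Y | Output
--------------
0 | 0 | 0
0 | 1 | 0
1 | 0 | 1
1 | 1 | 0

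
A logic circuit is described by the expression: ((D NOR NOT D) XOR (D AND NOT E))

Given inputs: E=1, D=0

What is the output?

Substituting: ((0 NOR NOT 0) XOR (0 AND NOT 1))
= 0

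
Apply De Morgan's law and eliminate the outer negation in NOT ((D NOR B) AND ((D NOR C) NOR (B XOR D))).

NOT (D NOR B) OR NOT ((D NOR C) NOR (B XOR D))
De Morgan's: NOT(AND of terms) = OR of negations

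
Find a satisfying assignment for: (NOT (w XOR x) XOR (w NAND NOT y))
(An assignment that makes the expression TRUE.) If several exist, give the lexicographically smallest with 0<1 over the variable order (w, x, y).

w=0, x=1, y=0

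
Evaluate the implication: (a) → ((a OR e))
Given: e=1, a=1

Antecedent (a) = 1; consequent ((a OR e)) = 1.
1 → 1 = 1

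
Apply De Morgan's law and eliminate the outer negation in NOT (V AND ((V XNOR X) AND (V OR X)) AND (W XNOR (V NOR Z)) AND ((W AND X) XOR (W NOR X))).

NOT V OR NOT ((V XNOR X) AND (V OR X)) OR NOT (W XNOR (V NOR Z)) OR NOT ((W AND X) XOR (W NOR X))
De Morgan's: NOT(AND of terms) = OR of negations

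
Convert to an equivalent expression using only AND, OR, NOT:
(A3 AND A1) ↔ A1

((A3 AND A1) AND A1) OR (NOT (A3 AND A1) AND NOT A1)
(Biconditional = both true or both false)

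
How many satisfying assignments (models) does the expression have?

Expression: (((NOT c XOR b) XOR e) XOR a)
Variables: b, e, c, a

Satisfying assignments: (0,0,0,0), (0,0,1,1), (0,1,0,1), (0,1,1,0), (1,0,0,1), (1,0,1,0), (1,1,0,0), (1,1,1,1)
Count: 8 out of 16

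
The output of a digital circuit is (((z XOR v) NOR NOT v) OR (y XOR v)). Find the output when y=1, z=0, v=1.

Substituting: (((0 XOR 1) NOR NOT 1) OR (1 XOR 1))
= 0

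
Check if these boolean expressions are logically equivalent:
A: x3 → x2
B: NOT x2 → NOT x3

Yes, Contrapositive is always equivalent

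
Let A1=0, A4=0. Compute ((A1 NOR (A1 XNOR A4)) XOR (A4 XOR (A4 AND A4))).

Substituting: ((0 NOR (0 XNOR 0)) XOR (0 XOR (0 AND 0)))
= 0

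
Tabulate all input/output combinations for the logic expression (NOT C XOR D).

C | D | Output
--------------
0 | 0 | 1
0 | 1 | 0
1 | 0 | 0
1 | 1 | 1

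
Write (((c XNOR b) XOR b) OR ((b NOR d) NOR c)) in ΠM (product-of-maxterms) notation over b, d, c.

ΠM(1, 3, 5, 7) = (b OR d OR NOT c) AND (b OR NOT d OR NOT c) AND (NOT b OR d OR NOT c) AND (NOT b OR NOT d OR NOT c)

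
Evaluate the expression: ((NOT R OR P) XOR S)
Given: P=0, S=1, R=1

Substituting: ((NOT 1 OR 0) XOR 1)
= 1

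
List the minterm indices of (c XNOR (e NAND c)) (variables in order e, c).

Σm(1) = (NOT e AND c)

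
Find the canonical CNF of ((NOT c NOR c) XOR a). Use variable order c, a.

(c OR a) AND (NOT c OR a)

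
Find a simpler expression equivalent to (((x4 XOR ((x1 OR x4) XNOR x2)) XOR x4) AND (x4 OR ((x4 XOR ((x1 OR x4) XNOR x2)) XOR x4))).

By absorption (E AND (E OR v) = E) then XOR self-cancellation ((E XOR v) XOR v = E):
= ((x1 OR x4) XNOR x2)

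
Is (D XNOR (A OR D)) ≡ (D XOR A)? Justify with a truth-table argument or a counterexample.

No. Counterexample: with D=0, A=0, Expression 1 = 1 but Expression 2 = 0.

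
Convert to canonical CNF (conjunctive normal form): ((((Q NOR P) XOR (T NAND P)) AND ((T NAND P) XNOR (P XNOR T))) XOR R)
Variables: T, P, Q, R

(T OR P OR Q OR R) AND (T OR P OR NOT Q OR NOT R) AND (T OR NOT P OR Q OR R) AND (T OR NOT P OR NOT Q OR R) AND (NOT T OR P OR Q OR R) AND (NOT T OR P OR NOT Q OR R) AND (NOT T OR NOT P OR Q OR R) AND (NOT T OR NOT P OR NOT Q OR R)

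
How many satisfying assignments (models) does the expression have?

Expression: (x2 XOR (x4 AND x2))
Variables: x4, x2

Satisfying assignments: (0,1)
Count: 1 out of 4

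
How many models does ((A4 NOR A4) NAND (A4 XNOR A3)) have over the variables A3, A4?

Satisfying assignments: (0,1), (1,0), (1,1)
Count: 3 out of 4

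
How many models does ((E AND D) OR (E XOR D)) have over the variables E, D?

Satisfying assignments: (0,1), (1,0), (1,1)
Count: 3 out of 4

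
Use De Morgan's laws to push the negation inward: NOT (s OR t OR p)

NOT s AND NOT t AND NOT p
De Morgan's: NOT(OR of terms) = AND of negations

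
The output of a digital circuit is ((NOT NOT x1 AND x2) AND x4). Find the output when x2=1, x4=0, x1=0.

Substituting: ((NOT NOT 0 AND 1) AND 0)
= 0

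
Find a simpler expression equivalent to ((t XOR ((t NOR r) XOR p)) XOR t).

By XOR self-cancellation ((E XOR v) XOR v = E):
= ((t NOR r) XOR p)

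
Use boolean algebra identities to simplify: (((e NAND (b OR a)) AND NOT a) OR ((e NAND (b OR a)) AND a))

By distribution ((E AND v) OR (E AND NOT v) = E):
= (e NAND (b OR a))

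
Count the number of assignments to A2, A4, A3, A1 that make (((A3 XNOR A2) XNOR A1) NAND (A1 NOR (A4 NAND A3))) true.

Satisfying assignments: (0,0,0,0), (0,0,0,1), (0,0,1,0), (0,0,1,1), (0,1,0,0), (0,1,0,1), (0,1,1,1), (1,0,0,0), (1,0,0,1), (1,0,1,0), (1,0,1,1), (1,1,0,0), (1,1,0,1), (1,1,1,0), (1,1,1,1)
Count: 15 out of 16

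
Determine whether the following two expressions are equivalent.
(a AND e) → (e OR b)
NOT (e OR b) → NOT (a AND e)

Yes, Contrapositive is always equivalent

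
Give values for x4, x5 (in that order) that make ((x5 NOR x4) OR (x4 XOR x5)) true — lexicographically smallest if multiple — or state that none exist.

x4=0, x5=0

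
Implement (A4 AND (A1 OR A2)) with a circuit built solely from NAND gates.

((A4 NAND ((A1 NAND A1) NAND (A2 NAND A2))) NAND (A4 NAND ((A1 NAND A1) NAND (A2 NAND A2))))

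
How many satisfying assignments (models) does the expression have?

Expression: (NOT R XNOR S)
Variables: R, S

Satisfying assignments: (0,1), (1,0)
Count: 2 out of 4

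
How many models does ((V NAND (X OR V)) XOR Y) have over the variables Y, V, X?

Satisfying assignments: (0,0,0), (0,0,1), (1,1,0), (1,1,1)
Count: 4 out of 8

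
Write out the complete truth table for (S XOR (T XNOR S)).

S | T | Output
--------------
0 | 0 | 1
0 | 1 | 0
1 | 0 | 1
1 | 1 | 0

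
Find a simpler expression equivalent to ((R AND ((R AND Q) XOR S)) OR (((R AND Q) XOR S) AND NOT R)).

By distribution ((E AND v) OR (E AND NOT v) = E):
= ((R AND Q) XOR S)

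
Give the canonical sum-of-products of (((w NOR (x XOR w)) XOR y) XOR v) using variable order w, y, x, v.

Σm(0, 3, 5, 6, 9, 11, 12, 14) = (NOT w AND NOT y AND NOT x AND NOT v) OR (NOT w AND NOT y AND x AND v) OR (NOT w AND y AND NOT x AND v) OR (NOT w AND y AND x AND NOT v) OR (w AND NOT y AND NOT x AND v) OR (w AND NOT y AND x AND v) OR (w AND y AND NOT x AND NOT v) OR (w AND y AND x AND NOT v)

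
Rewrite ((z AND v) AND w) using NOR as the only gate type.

((((z NOR z) NOR (v NOR v)) NOR ((z NOR z) NOR (v NOR v))) NOR (w NOR w))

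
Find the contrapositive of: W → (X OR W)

Contrapositive: NOT (X OR W) → NOT W
Note: A statement and its contrapositive are logically equivalent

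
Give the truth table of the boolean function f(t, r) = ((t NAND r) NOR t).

t | r | Output
--------------
0 | 0 | 0
0 | 1 | 0
1 | 0 | 0
1 | 1 | 0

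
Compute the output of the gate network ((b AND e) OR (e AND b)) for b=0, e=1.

Substituting: ((0 AND 1) OR (1 AND 0))
= 0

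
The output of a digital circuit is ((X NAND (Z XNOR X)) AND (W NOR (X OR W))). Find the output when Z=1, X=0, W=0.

Substituting: ((0 NAND (1 XNOR 0)) AND (0 NOR (0 OR 0)))
= 1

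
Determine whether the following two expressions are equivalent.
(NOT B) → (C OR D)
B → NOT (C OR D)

No, Inverse is not equivalent to original (counterexample: B=0, C=0, D=0)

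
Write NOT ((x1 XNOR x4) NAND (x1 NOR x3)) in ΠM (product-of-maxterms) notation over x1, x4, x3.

ΠM(1, 2, 3, 4, 5, 6, 7) = (x1 OR x4 OR NOT x3) AND (x1 OR NOT x4 OR x3) AND (x1 OR NOT x4 OR NOT x3) AND (NOT x1 OR x4 OR x3) AND (NOT x1 OR x4 OR NOT x3) AND (NOT x1 OR NOT x4 OR x3) AND (NOT x1 OR NOT x4 OR NOT x3)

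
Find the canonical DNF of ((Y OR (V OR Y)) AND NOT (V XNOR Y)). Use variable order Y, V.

(NOT Y AND V) OR (Y AND NOT V)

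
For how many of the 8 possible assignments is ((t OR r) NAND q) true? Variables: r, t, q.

Satisfying assignments: (0,0,0), (0,0,1), (0,1,0), (1,0,0), (1,1,0)
Count: 5 out of 8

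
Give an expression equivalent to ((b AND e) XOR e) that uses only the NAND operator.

((((b NAND e) NAND (b NAND e)) NAND (((b NAND e) NAND (b NAND e)) NAND e)) NAND (e NAND (((b NAND e) NAND (b NAND e)) NAND e)))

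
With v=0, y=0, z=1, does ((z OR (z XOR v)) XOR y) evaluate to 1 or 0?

Substituting: ((1 OR (1 XOR 0)) XOR 0)
= 1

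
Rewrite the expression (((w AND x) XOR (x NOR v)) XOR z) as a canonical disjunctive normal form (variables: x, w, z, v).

(NOT x AND NOT w AND NOT z AND NOT v) OR (NOT x AND NOT w AND z AND v) OR (NOT x AND w AND NOT z AND NOT v) OR (NOT x AND w AND z AND v) OR (x AND NOT w AND z AND NOT v) OR (x AND NOT w AND z AND v) OR (x AND w AND NOT z AND NOT v) OR (x AND w AND NOT z AND v)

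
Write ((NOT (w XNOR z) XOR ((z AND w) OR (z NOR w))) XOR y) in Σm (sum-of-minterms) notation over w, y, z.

Σm(0, 1, 4, 5) = (NOT w AND NOT y AND NOT z) OR (NOT w AND NOT y AND z) OR (w AND NOT y AND NOT z) OR (w AND NOT y AND z)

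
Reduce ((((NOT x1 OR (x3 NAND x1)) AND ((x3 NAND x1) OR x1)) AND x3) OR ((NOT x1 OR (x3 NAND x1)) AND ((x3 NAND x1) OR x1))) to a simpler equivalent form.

By absorption (E OR (E AND v) = E) then distribution ((E OR v) AND (E OR NOT v) = E):
= (x3 NAND x1)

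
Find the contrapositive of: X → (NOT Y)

Contrapositive: Y → NOT X
Note: A statement and its contrapositive are logically equivalent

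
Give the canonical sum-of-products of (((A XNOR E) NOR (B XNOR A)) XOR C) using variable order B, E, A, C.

Σm(1, 2, 5, 7, 9, 11, 12, 15) = (NOT B AND NOT E AND NOT A AND C) OR (NOT B AND NOT E AND A AND NOT C) OR (NOT B AND E AND NOT A AND C) OR (NOT B AND E AND A AND C) OR (B AND NOT E AND NOT A AND C) OR (B AND NOT E AND A AND C) OR (B AND E AND NOT A AND NOT C) OR (B AND E AND A AND C)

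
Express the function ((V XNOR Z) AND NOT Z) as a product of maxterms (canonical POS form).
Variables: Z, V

ΠM(1, 2, 3) = (Z OR NOT V) AND (NOT Z OR V) AND (NOT Z OR NOT V)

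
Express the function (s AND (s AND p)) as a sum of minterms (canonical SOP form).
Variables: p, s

Σm(3) = (p AND s)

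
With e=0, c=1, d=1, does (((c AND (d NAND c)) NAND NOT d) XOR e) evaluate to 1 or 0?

Substituting: (((1 AND (1 NAND 1)) NAND NOT 1) XOR 0)
= 1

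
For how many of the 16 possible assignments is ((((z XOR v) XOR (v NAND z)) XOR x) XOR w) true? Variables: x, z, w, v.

Satisfying assignments: (0,0,0,0), (0,0,1,1), (0,1,1,0), (0,1,1,1), (1,0,0,1), (1,0,1,0), (1,1,0,0), (1,1,0,1)
Count: 8 out of 16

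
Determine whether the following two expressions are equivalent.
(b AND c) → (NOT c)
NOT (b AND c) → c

No, Inverse is not equivalent to original (counterexample: c=0, b=0)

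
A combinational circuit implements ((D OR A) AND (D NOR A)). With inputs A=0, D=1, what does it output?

Substituting: ((1 OR 0) AND (1 NOR 0))
= 0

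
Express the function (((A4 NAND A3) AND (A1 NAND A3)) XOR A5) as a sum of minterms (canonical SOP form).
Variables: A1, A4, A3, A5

Σm(0, 2, 4, 7, 8, 11, 12, 15) = (NOT A1 AND NOT A4 AND NOT A3 AND NOT A5) OR (NOT A1 AND NOT A4 AND A3 AND NOT A5) OR (NOT A1 AND A4 AND NOT A3 AND NOT A5) OR (NOT A1 AND A4 AND A3 AND A5) OR (A1 AND NOT A4 AND NOT A3 AND NOT A5) OR (A1 AND NOT A4 AND A3 AND A5) OR (A1 AND A4 AND NOT A3 AND NOT A5) OR (A1 AND A4 AND A3 AND A5)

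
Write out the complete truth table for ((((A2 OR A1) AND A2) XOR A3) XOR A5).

A1 | A3 | A5 | A2 | Output
--------------------------
0 | 0 | 0 | 0 | 0
0 | 0 | 0 | 1 | 1
0 | 0 | 1 | 0 | 1
0 | 0 | 1 | 1 | 0
0 | 1 | 0 | 0 | 1
0 | 1 | 0 | 1 | 0
0 | 1 | 1 | 0 | 0
0 | 1 | 1 | 1 | 1
1 | 0 | 0 | 0 | 0
1 | 0 | 0 | 1 | 1
1 | 0 | 1 | 0 | 1
1 | 0 | 1 | 1 | 0
1 | 1 | 0 | 0 | 1
1 | 1 | 0 | 1 | 0
1 | 1 | 1 | 0 | 0
1 | 1 | 1 | 1 | 1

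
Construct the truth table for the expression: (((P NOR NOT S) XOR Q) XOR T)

S | Q | P | T | Output
----------------------
0 | 0 | 0 | 0 | 0
0 | 0 | 0 | 1 | 1
0 | 0 | 1 | 0 | 0
0 | 0 | 1 | 1 | 1
0 | 1 | 0 | 0 | 1
0 | 1 | 0 | 1 | 0
0 | 1 | 1 | 0 | 1
0 | 1 | 1 | 1 | 0
1 | 0 | 0 | 0 | 1
1 | 0 | 0 | 1 | 0
1 | 0 | 1 | 0 | 0
1 | 0 | 1 | 1 | 1
1 | 1 | 0 | 0 | 0
1 | 1 | 0 | 1 | 1
1 | 1 | 1 | 0 | 1
1 | 1 | 1 | 1 | 0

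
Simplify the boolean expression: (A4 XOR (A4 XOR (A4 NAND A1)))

By XOR self-cancellation ((E XOR v) XOR v = E):
= (A4 NAND A1)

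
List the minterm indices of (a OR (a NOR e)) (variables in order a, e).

Σm(0, 2, 3) = (NOT a AND NOT e) OR (a AND NOT e) OR (a AND e)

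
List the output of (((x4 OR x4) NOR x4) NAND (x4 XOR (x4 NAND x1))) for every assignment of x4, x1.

x4 | x1 | Output
----------------
0 | 0 | 0
0 | 1 | 0
1 | 0 | 1
1 | 1 | 1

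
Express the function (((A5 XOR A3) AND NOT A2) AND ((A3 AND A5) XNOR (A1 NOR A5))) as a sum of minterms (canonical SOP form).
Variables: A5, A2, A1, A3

Σm(3, 8, 10) = (NOT A5 AND NOT A2 AND A1 AND A3) OR (A5 AND NOT A2 AND NOT A1 AND NOT A3) OR (A5 AND NOT A2 AND A1 AND NOT A3)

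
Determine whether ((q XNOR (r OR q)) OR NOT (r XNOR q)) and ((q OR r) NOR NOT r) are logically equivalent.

No. Counterexample: with r=0, q=0, Expression 1 = 1 but Expression 2 = 0.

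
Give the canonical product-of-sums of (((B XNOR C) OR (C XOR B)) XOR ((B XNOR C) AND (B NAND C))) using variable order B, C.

ΠM(0) = (B OR C)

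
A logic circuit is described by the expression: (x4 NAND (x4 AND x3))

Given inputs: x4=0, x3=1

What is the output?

Substituting: (0 NAND (0 AND 1))
= 1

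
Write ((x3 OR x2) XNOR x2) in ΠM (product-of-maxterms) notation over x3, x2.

ΠM(2) = (NOT x3 OR x2)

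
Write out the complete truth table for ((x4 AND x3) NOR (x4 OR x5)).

x5 | x3 | x4 | Output
---------------------
0 | 0 | 0 | 1
0 | 0 | 1 | 0
0 | 1 | 0 | 1
0 | 1 | 1 | 0
1 | 0 | 0 | 0
1 | 0 | 1 | 0
1 | 1 | 0 | 0
1 | 1 | 1 | 0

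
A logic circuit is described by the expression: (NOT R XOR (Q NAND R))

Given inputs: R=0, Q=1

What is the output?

Substituting: (NOT 0 XOR (1 NAND 0))
= 0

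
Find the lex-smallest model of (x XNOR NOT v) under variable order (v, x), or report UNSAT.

v=0, x=1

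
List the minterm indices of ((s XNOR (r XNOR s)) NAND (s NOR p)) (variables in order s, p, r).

Σm(0, 2, 3, 4, 5, 6, 7) = (NOT s AND NOT p AND NOT r) OR (NOT s AND p AND NOT r) OR (NOT s AND p AND r) OR (s AND NOT p AND NOT r) OR (s AND NOT p AND r) OR (s AND p AND NOT r) OR (s AND p AND r)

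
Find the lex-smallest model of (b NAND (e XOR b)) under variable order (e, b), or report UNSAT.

e=0, b=0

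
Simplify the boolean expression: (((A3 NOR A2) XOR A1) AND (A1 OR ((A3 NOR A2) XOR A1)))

By absorption (E AND (E OR v) = E):
= ((A3 NOR A2) XOR A1)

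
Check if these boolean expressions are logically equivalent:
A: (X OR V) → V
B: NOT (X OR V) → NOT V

No, Inverse is not equivalent to original (counterexample: V=0, X=1)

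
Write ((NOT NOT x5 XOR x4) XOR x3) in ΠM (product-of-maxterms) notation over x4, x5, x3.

ΠM(0, 3, 5, 6) = (x4 OR x5 OR x3) AND (x4 OR NOT x5 OR NOT x3) AND (NOT x4 OR x5 OR NOT x3) AND (NOT x4 OR NOT x5 OR x3)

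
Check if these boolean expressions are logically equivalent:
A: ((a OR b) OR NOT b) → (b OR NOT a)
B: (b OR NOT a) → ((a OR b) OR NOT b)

No, Converse is not equivalent to original (counterexample: b=0, a=1)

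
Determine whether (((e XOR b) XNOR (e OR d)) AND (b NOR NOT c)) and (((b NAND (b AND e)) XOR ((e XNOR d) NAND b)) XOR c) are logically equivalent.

No. Counterexample: with c=0, b=1, d=0, e=0, Expression 1 = 0 but Expression 2 = 1.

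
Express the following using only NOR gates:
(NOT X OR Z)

(((X NOR X) NOR Z) NOR ((X NOR X) NOR Z))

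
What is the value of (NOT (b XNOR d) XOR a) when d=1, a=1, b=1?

Substituting: (NOT (1 XNOR 1) XOR 1)
= 1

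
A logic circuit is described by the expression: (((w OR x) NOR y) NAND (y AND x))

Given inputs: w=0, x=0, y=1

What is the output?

Substituting: (((0 OR 0) NOR 1) NAND (1 AND 0))
= 1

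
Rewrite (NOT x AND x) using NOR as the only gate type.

(((x NOR x) NOR (x NOR x)) NOR (x NOR x))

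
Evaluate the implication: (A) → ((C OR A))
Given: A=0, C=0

Antecedent (A) = 0; consequent ((C OR A)) = 0.
0 → 0 = 1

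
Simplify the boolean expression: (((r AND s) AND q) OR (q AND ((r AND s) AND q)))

By absorption (E OR (E AND v) = E):
= ((r AND s) AND q)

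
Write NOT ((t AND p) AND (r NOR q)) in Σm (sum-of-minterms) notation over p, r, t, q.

Σm(0, 1, 2, 3, 4, 5, 6, 7, 8, 9, 11, 12, 13, 14, 15) = (NOT p AND NOT r AND NOT t AND NOT q) OR (NOT p AND NOT r AND NOT t AND q) OR (NOT p AND NOT r AND t AND NOT q) OR (NOT p AND NOT r AND t AND q) OR (NOT p AND r AND NOT t AND NOT q) OR (NOT p AND r AND NOT t AND q) OR (NOT p AND r AND t AND NOT q) OR (NOT p AND r AND t AND q) OR (p AND NOT r AND NOT t AND NOT q) OR (p AND NOT r AND NOT t AND q) OR (p AND NOT r AND t AND q) OR (p AND r AND NOT t AND NOT q) OR (p AND r AND NOT t AND q) OR (p AND r AND t AND NOT q) OR (p AND r AND t AND q)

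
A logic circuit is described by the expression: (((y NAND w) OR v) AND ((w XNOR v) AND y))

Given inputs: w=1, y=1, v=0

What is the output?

Substituting: (((1 NAND 1) OR 0) AND ((1 XNOR 0) AND 1))
= 0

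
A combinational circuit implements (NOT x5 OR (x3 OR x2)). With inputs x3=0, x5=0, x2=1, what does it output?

Substituting: (NOT 0 OR (0 OR 1))
= 1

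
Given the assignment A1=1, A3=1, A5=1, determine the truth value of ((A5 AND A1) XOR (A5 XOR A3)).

Substituting: ((1 AND 1) XOR (1 XOR 1))
= 1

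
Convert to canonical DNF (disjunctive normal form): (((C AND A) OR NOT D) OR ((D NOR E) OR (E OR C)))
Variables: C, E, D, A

(NOT C AND NOT E AND NOT D AND NOT A) OR (NOT C AND NOT E AND NOT D AND A) OR (NOT C AND E AND NOT D AND NOT A) OR (NOT C AND E AND NOT D AND A) OR (NOT C AND E AND D AND NOT A) OR (NOT C AND E AND D AND A) OR (C AND NOT E AND NOT D AND NOT A) OR (C AND NOT E AND NOT D AND A) OR (C AND NOT E AND D AND NOT A) OR (C AND NOT E AND D AND A) OR (C AND E AND NOT D AND NOT A) OR (C AND E AND NOT D AND A) OR (C AND E AND D AND NOT A) OR (C AND E AND D AND A)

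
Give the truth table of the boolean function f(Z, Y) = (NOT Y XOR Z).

Z | Y | Output
--------------
0 | 0 | 1
0 | 1 | 0
1 | 0 | 0
1 | 1 | 1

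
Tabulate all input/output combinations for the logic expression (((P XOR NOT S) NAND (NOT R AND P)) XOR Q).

S | P | Q | R | Output
----------------------
0 | 0 | 0 | 0 | 1
0 | 0 | 0 | 1 | 1
0 | 0 | 1 | 0 | 0
0 | 0 | 1 | 1 | 0
0 | 1 | 0 | 0 | 1
0 | 1 | 0 | 1 | 1
0 | 1 | 1 | 0 | 0
0 | 1 | 1 | 1 | 0
1 | 0 | 0 | 0 | 1
1 | 0 | 0 | 1 | 1
1 | 0 | 1 | 0 | 0
1 | 0 | 1 | 1 | 0
1 | 1 | 0 | 0 | 0
1 | 1 | 0 | 1 | 1
1 | 1 | 1 | 0 | 1
1 | 1 | 1 | 1 | 0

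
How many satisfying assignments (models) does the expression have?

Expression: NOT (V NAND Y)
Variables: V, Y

Satisfying assignments: (1,1)
Count: 1 out of 4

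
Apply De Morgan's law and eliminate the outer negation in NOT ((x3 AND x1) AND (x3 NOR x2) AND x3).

NOT (x3 AND x1) OR NOT (x3 NOR x2) OR NOT x3
De Morgan's: NOT(AND of terms) = OR of negations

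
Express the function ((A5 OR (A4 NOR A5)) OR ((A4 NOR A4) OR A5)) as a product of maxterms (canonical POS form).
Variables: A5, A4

ΠM(1) = (A5 OR NOT A4)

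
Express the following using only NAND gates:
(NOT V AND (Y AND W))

(((V NAND V) NAND ((Y NAND W) NAND (Y NAND W))) NAND ((V NAND V) NAND ((Y NAND W) NAND (Y NAND W))))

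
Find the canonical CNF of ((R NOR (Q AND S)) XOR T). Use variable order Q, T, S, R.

(Q OR T OR S OR NOT R) AND (Q OR T OR NOT S OR NOT R) AND (Q OR NOT T OR S OR R) AND (Q OR NOT T OR NOT S OR R) AND (NOT Q OR T OR S OR NOT R) AND (NOT Q OR T OR NOT S OR R) AND (NOT Q OR T OR NOT S OR NOT R) AND (NOT Q OR NOT T OR S OR R)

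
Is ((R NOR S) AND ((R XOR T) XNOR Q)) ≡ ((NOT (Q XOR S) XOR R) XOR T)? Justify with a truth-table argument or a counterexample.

No. Counterexample: with R=0, S=1, T=0, Q=1, Expression 1 = 0 but Expression 2 = 1.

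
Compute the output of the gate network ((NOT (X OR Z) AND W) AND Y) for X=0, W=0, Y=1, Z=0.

Substituting: ((NOT (0 OR 0) AND 0) AND 1)
= 0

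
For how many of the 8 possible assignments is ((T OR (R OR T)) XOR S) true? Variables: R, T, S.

Satisfying assignments: (0,0,1), (0,1,0), (1,0,0), (1,1,0)
Count: 4 out of 8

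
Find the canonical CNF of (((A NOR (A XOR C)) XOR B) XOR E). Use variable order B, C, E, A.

(B OR C OR E OR NOT A) AND (B OR C OR NOT E OR A) AND (B OR NOT C OR E OR A) AND (B OR NOT C OR E OR NOT A) AND (NOT B OR C OR E OR A) AND (NOT B OR C OR NOT E OR NOT A) AND (NOT B OR NOT C OR NOT E OR A) AND (NOT B OR NOT C OR NOT E OR NOT A)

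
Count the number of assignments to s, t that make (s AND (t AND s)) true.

Satisfying assignments: (1,1)
Count: 1 out of 4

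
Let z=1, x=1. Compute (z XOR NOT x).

Substituting: (1 XOR NOT 1)
= 1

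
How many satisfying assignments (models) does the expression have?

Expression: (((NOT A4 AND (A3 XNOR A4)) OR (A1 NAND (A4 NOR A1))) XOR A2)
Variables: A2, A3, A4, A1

Satisfying assignments: (0,0,0,0), (0,0,0,1), (0,0,1,0), (0,0,1,1), (0,1,0,0), (0,1,0,1), (0,1,1,0), (0,1,1,1)
Count: 8 out of 16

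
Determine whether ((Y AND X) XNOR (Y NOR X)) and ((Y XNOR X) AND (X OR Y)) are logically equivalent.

No. Counterexample: with X=0, Y=1, Expression 1 = 1 but Expression 2 = 0.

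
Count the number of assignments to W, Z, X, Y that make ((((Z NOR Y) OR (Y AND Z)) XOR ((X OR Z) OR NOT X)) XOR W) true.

Satisfying assignments: (0,0,0,1), (0,0,1,1), (0,1,0,0), (0,1,1,0), (1,0,0,0), (1,0,1,0), (1,1,0,1), (1,1,1,1)
Count: 8 out of 16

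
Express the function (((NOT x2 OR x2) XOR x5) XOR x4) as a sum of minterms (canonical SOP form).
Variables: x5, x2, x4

Σm(0, 2, 5, 7) = (NOT x5 AND NOT x2 AND NOT x4) OR (NOT x5 AND x2 AND NOT x4) OR (x5 AND NOT x2 AND x4) OR (x5 AND x2 AND x4)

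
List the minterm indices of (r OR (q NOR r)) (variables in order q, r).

Σm(0, 1, 3) = (NOT q AND NOT r) OR (NOT q AND r) OR (q AND r)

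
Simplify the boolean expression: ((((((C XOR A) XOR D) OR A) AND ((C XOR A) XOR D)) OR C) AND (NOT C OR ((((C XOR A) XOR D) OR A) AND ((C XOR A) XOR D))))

By distribution ((E OR v) AND (E OR NOT v) = E) then absorption (E AND (E OR v) = E):
= ((C XOR A) XOR D)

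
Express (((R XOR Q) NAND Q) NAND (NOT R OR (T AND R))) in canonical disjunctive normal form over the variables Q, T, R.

(NOT Q AND NOT T AND R) OR (Q AND NOT T AND NOT R) OR (Q AND NOT T AND R) OR (Q AND T AND NOT R)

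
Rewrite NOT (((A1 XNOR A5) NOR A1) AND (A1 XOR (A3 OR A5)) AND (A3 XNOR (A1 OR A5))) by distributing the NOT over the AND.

NOT ((A1 XNOR A5) NOR A1) OR NOT (A1 XOR (A3 OR A5)) OR NOT (A3 XNOR (A1 OR A5))
De Morgan's: NOT(AND of terms) = OR of negations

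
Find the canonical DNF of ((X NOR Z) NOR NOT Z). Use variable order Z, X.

(Z AND NOT X) OR (Z AND X)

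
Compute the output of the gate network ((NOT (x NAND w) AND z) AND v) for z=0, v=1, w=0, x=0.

Substituting: ((NOT (0 NAND 0) AND 0) AND 1)
= 0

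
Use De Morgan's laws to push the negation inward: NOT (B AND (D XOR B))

NOT B OR NOT (D XOR B)
De Morgan's: NOT(AND of terms) = OR of negations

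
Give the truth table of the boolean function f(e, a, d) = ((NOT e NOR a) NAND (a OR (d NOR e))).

e | a | d | Output
------------------
0 | 0 | 0 | 1
0 | 0 | 1 | 1
0 | 1 | 0 | 1
0 | 1 | 1 | 1
1 | 0 | 0 | 1
1 | 0 | 1 | 1
1 | 1 | 0 | 1
1 | 1 | 1 | 1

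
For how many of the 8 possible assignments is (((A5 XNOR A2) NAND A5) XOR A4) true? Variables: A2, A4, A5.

Satisfying assignments: (0,0,0), (0,0,1), (1,0,0), (1,1,1)
Count: 4 out of 8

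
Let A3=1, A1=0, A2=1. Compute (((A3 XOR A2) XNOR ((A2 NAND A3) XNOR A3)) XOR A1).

Substituting: (((1 XOR 1) XNOR ((1 NAND 1) XNOR 1)) XOR 0)
= 1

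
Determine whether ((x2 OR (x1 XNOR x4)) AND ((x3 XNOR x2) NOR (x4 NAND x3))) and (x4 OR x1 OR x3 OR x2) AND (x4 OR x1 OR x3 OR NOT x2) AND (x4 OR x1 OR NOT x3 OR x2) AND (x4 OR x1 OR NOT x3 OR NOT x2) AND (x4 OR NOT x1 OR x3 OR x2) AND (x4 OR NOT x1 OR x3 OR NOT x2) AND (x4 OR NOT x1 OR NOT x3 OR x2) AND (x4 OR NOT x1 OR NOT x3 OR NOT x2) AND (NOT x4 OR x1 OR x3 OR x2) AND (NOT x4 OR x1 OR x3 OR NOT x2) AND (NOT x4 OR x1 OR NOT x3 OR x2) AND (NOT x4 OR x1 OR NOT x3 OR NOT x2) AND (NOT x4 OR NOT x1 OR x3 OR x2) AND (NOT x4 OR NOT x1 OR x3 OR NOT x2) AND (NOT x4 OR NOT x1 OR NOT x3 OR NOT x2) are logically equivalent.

Yes, they are equivalent — the two output columns agree on all 16 assignments:
x4 | x1 | x3 | x2 | Expression 1 | Expression 2
-----------------------------------------------
0 | 0 | 0 | 0 | 0 | 0
0 | 0 | 0 | 1 | 0 | 0
0 | 0 | 1 | 0 | 0 | 0
0 | 0 | 1 | 1 | 0 | 0
0 | 1 | 0 | 0 | 0 | 0
0 | 1 | 0 | 1 | 0 | 0
0 | 1 | 1 | 0 | 0 | 0
0 | 1 | 1 | 1 | 0 | 0
1 | 0 | 0 | 0 | 0 | 0
1 | 0 | 0 | 1 | 0 | 0
1 | 0 | 1 | 0 | 0 | 0
1 | 0 | 1 | 1 | 0 | 0
1 | 1 | 0 | 0 | 0 | 0
1 | 1 | 0 | 1 | 0 | 0
1 | 1 | 1 | 0 | 1 | 1
1 | 1 | 1 | 1 | 0 | 0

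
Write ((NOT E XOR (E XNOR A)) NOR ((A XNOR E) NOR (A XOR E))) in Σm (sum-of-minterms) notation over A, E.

Σm(0, 1) = (NOT A AND NOT E) OR (NOT A AND E)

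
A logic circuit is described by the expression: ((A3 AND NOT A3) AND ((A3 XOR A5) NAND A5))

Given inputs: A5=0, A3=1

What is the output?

Substituting: ((1 AND NOT 1) AND ((1 XOR 0) NAND 0))
= 0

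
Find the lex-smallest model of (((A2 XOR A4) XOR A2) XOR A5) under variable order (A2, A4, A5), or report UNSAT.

A2=0, A4=0, A5=1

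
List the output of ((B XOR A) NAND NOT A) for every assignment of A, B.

A | B | Output
--------------
0 | 0 | 1
0 | 1 | 0
1 | 0 | 1
1 | 1 | 1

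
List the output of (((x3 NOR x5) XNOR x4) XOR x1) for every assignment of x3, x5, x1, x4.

x3 | x5 | x1 | x4 | Output
--------------------------
0 | 0 | 0 | 0 | 0
0 | 0 | 0 | 1 | 1
0 | 0 | 1 | 0 | 1
0 | 0 | 1 | 1 | 0
0 | 1 | 0 | 0 | 1
0 | 1 | 0 | 1 | 0
0 | 1 | 1 | 0 | 0
0 | 1 | 1 | 1 | 1
1 | 0 | 0 | 0 | 1
1 | 0 | 0 | 1 | 0
1 | 0 | 1 | 0 | 0
1 | 0 | 1 | 1 | 1
1 | 1 | 0 | 0 | 1
1 | 1 | 0 | 1 | 0
1 | 1 | 1 | 0 | 0
1 | 1 | 1 | 1 | 1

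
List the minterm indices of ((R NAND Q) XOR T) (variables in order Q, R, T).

Σm(0, 2, 4, 7) = (NOT Q AND NOT R AND NOT T) OR (NOT Q AND R AND NOT T) OR (Q AND NOT R AND NOT T) OR (Q AND R AND T)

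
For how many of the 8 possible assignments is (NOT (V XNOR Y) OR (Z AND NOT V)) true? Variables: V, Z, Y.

Satisfying assignments: (0,0,1), (0,1,0), (0,1,1), (1,0,0), (1,1,0)
Count: 5 out of 8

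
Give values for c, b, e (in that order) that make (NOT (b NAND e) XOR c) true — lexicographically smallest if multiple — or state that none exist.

c=0, b=1, e=1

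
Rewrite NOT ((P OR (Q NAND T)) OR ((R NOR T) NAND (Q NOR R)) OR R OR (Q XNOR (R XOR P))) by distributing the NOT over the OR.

NOT (P OR (Q NAND T)) AND NOT ((R NOR T) NAND (Q NOR R)) AND NOT R AND NOT (Q XNOR (R XOR P))
De Morgan's: NOT(OR of terms) = AND of negations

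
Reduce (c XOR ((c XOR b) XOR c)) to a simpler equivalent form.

By XOR self-cancellation ((E XOR v) XOR v = E):
= (c XOR b)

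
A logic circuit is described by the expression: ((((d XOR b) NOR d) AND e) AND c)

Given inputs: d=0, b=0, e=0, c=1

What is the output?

Substituting: ((((0 XOR 0) NOR 0) AND 0) AND 1)
= 0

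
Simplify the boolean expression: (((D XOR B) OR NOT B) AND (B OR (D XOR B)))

By distribution ((E OR v) AND (E OR NOT v) = E):
= (D XOR B)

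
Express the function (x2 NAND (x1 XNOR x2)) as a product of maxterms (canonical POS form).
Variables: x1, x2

ΠM(3) = (NOT x1 OR NOT x2)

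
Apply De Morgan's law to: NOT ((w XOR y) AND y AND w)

NOT (w XOR y) OR NOT y OR NOT w
De Morgan's: NOT(AND of terms) = OR of negations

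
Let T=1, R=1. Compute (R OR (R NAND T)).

Substituting: (1 OR (1 NAND 1))
= 1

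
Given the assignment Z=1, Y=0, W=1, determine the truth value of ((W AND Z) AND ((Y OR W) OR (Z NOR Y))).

Substituting: ((1 AND 1) AND ((0 OR 1) OR (1 NOR 0)))
= 1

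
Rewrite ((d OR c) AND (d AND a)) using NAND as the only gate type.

((((d NAND d) NAND (c NAND c)) NAND ((d NAND a) NAND (d NAND a))) NAND (((d NAND d) NAND (c NAND c)) NAND ((d NAND a) NAND (d NAND a))))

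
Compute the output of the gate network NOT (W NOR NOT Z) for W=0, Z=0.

Substituting: NOT (0 NOR NOT 0)
= 1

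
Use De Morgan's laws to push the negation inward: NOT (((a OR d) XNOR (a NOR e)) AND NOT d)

NOT ((a OR d) XNOR (a NOR e)) OR d
De Morgan's: NOT(AND of terms) = OR of negations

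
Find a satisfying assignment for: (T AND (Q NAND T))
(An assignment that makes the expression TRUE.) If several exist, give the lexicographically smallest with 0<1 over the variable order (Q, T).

Q=0, T=1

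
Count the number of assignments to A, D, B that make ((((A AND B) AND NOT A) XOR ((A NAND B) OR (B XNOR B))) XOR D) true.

Satisfying assignments: (0,0,0), (0,0,1), (1,0,0), (1,0,1)
Count: 4 out of 8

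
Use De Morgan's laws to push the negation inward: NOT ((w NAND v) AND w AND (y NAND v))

NOT (w NAND v) OR NOT w OR NOT (y NAND v)
De Morgan's: NOT(AND of terms) = OR of negations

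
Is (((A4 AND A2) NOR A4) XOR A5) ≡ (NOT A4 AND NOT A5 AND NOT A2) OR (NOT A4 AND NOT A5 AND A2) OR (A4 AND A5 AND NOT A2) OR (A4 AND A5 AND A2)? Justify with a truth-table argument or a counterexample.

Yes, they are equivalent — the two output columns agree on all 8 assignments:
A4 | A5 | A2 | Expression 1 | Expression 2
------------------------------------------
0 | 0 | 0 | 1 | 1
0 | 0 | 1 | 1 | 1
0 | 1 | 0 | 0 | 0
0 | 1 | 1 | 0 | 0
1 | 0 | 0 | 0 | 0
1 | 0 | 1 | 0 | 0
1 | 1 | 0 | 1 | 1
1 | 1 | 1 | 1 | 1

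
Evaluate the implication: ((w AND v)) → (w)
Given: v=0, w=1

Antecedent ((w AND v)) = 0; consequent (w) = 1.
0 → 1 = 1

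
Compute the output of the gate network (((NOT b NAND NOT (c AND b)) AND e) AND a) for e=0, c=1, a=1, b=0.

Substituting: (((NOT 0 NAND NOT (1 AND 0)) AND 0) AND 1)
= 0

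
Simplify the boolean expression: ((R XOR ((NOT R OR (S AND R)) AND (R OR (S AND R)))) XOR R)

By XOR self-cancellation ((E XOR v) XOR v = E) then distribution ((E OR v) AND (E OR NOT v) = E):
= (S AND R)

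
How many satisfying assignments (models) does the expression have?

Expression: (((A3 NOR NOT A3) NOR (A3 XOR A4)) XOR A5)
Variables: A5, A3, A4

Satisfying assignments: (0,0,0), (0,1,1), (1,0,1), (1,1,0)
Count: 4 out of 8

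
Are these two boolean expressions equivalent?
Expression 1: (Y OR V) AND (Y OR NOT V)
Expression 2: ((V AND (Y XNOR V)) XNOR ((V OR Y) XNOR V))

Yes, they are equivalent — the two output columns agree on all 4 assignments:
Y | V | Expression 1 | Expression 2
-----------------------------------
0 | 0 | 0 | 0
0 | 1 | 0 | 0
1 | 0 | 1 | 1
1 | 1 | 1 | 1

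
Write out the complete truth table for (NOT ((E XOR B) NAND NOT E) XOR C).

B | E | C | Output
------------------
0 | 0 | 0 | 0
0 | 0 | 1 | 1
0 | 1 | 0 | 0
0 | 1 | 1 | 1
1 | 0 | 0 | 1
1 | 0 | 1 | 0
1 | 1 | 0 | 0
1 | 1 | 1 | 1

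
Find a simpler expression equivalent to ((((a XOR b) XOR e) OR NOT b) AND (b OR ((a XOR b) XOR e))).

By distribution ((E OR v) AND (E OR NOT v) = E):
= ((a XOR b) XOR e)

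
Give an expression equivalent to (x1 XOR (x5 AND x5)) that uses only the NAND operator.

((x1 NAND (x1 NAND ((x5 NAND x5) NAND (x5 NAND x5)))) NAND (((x5 NAND x5) NAND (x5 NAND x5)) NAND (x1 NAND ((x5 NAND x5) NAND (x5 NAND x5)))))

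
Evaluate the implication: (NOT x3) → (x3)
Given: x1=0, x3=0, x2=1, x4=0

Antecedent (NOT x3) = 1; consequent (x3) = 0.
1 → 0 = 0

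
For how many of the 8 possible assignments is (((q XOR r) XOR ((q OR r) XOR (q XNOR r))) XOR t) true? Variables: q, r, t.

Satisfying assignments: (0,0,0), (0,1,1), (1,0,1), (1,1,1)
Count: 4 out of 8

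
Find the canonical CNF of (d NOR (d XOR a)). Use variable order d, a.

(d OR NOT a) AND (NOT d OR a) AND (NOT d OR NOT a)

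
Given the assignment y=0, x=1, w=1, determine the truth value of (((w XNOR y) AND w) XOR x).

Substituting: (((1 XNOR 0) AND 1) XOR 1)
= 1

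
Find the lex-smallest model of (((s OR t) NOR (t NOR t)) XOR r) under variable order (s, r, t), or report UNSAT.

s=0, r=1, t=0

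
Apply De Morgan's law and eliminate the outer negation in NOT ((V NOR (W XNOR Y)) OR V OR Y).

NOT (V NOR (W XNOR Y)) AND NOT V AND NOT Y
De Morgan's: NOT(OR of terms) = AND of negations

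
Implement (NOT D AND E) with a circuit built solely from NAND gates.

(((D NAND D) NAND E) NAND ((D NAND D) NAND E))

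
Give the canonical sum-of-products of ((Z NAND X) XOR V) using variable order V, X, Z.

Σm(0, 1, 2, 7) = (NOT V AND NOT X AND NOT Z) OR (NOT V AND NOT X AND Z) OR (NOT V AND X AND NOT Z) OR (V AND X AND Z)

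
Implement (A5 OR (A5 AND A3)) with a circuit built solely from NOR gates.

((A5 NOR ((A5 NOR A5) NOR (A3 NOR A3))) NOR (A5 NOR ((A5 NOR A5) NOR (A3 NOR A3))))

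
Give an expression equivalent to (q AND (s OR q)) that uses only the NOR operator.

((q NOR q) NOR (((s NOR q) NOR (s NOR q)) NOR ((s NOR q) NOR (s NOR q))))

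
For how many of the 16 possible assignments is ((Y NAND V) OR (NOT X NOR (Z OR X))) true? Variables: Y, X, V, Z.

Satisfying assignments: (0,0,0,0), (0,0,0,1), (0,0,1,0), (0,0,1,1), (0,1,0,0), (0,1,0,1), (0,1,1,0), (0,1,1,1), (1,0,0,0), (1,0,0,1), (1,1,0,0), (1,1,0,1)
Count: 12 out of 16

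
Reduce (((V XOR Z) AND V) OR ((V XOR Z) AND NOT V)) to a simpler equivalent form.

By distribution ((E AND v) OR (E AND NOT v) = E):
= (V XOR Z)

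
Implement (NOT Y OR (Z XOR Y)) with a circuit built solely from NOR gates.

(((Y NOR Y) NOR ((((Z NOR Y) NOR (Z NOR Y)) NOR ((Z NOR Y) NOR (Z NOR Y))) NOR ((((Z NOR Z) NOR (Y NOR Y)) NOR ((Z NOR Z) NOR (Y NOR Y))) NOR (((Z NOR Z) NOR (Y NOR Y)) NOR ((Z NOR Z) NOR (Y NOR Y)))))) NOR ((Y NOR Y) NOR ((((Z NOR Y) NOR (Z NOR Y)) NOR ((Z NOR Y) NOR (Z NOR Y))) NOR ((((Z NOR Z) NOR (Y NOR Y)) NOR ((Z NOR Z) NOR (Y NOR Y))) NOR (((Z NOR Z) NOR (Y NOR Y)) NOR ((Z NOR Z) NOR (Y NOR Y)))))))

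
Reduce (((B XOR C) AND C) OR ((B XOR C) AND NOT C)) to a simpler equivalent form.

By distribution ((E AND v) OR (E AND NOT v) = E):
= (B XOR C)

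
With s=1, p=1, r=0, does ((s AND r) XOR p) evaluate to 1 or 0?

Substituting: ((1 AND 0) XOR 1)
= 1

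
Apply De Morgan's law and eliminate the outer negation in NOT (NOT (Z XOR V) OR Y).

(Z XOR V) AND NOT Y
De Morgan's: NOT(OR of terms) = AND of negations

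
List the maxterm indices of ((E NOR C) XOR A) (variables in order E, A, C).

ΠM(1, 2, 4, 5) = (E OR A OR NOT C) AND (E OR NOT A OR C) AND (NOT E OR A OR C) AND (NOT E OR A OR NOT C)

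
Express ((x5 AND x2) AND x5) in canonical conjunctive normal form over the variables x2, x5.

(x2 OR x5) AND (x2 OR NOT x5) AND (NOT x2 OR x5)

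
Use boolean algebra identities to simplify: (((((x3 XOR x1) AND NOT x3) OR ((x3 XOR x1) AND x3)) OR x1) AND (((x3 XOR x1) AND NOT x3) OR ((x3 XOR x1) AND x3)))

By absorption (E AND (E OR v) = E) then distribution ((E AND v) OR (E AND NOT v) = E):
= (x3 XOR x1)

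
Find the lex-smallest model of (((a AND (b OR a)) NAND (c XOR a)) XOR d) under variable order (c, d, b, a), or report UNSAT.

c=0, d=0, b=0, a=0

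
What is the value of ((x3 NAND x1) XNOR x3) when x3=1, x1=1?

Substituting: ((1 NAND 1) XNOR 1)
= 0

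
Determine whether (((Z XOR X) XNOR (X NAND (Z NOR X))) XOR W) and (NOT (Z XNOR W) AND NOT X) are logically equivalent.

No. Counterexample: with X=1, W=0, Z=0, Expression 1 = 1 but Expression 2 = 0.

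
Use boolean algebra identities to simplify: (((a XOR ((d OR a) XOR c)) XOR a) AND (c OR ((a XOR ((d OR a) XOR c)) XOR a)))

By absorption (E AND (E OR v) = E) then XOR self-cancellation ((E XOR v) XOR v = E):
= ((d OR a) XOR c)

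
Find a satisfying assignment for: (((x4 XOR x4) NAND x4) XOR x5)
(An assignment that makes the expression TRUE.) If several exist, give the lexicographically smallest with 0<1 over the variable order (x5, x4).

x5=0, x4=0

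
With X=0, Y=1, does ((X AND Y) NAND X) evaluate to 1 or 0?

Substituting: ((0 AND 1) NAND 0)
= 1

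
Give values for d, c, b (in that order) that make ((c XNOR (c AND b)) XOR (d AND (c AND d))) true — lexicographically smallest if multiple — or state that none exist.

d=0, c=0, b=0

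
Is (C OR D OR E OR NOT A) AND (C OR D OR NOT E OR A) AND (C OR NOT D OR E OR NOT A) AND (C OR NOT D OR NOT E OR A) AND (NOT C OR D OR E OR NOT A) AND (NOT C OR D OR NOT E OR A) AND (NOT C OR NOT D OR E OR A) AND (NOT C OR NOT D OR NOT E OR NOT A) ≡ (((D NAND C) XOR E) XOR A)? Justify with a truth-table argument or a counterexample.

Yes, they are equivalent — the two output columns agree on all 16 assignments:
C | D | E | A | Expression 1 | Expression 2
-------------------------------------------
0 | 0 | 0 | 0 | 1 | 1
0 | 0 | 0 | 1 | 0 | 0
0 | 0 | 1 | 0 | 0 | 0
0 | 0 | 1 | 1 | 1 | 1
0 | 1 | 0 | 0 | 1 | 1
0 | 1 | 0 | 1 | 0 | 0
0 | 1 | 1 | 0 | 0 | 0
0 | 1 | 1 | 1 | 1 | 1
1 | 0 | 0 | 0 | 1 | 1
1 | 0 | 0 | 1 | 0 | 0
1 | 0 | 1 | 0 | 0 | 0
1 | 0 | 1 | 1 | 1 | 1
1 | 1 | 0 | 0 | 0 | 0
1 | 1 | 0 | 1 | 1 | 1
1 | 1 | 1 | 0 | 1 | 1
1 | 1 | 1 | 1 | 0 | 0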